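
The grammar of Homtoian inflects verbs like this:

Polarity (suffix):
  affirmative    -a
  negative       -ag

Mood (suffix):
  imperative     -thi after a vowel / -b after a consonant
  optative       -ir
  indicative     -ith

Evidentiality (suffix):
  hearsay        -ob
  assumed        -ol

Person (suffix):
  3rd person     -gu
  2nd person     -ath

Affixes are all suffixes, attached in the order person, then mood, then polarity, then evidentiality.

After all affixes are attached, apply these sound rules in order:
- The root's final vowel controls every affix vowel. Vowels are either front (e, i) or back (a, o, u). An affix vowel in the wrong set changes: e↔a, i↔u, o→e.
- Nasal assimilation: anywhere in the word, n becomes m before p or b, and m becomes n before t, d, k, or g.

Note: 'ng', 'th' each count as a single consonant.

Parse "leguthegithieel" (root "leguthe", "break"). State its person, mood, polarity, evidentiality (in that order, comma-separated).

3rd person, imperative, affirmative, assumed

Segment: leguthe-gu-thi-a-ol.
person: -gu → 3rd person.
mood: -thi/b → imperative.
polarity: -a → affirmative.
evidentiality: -ol → assumed.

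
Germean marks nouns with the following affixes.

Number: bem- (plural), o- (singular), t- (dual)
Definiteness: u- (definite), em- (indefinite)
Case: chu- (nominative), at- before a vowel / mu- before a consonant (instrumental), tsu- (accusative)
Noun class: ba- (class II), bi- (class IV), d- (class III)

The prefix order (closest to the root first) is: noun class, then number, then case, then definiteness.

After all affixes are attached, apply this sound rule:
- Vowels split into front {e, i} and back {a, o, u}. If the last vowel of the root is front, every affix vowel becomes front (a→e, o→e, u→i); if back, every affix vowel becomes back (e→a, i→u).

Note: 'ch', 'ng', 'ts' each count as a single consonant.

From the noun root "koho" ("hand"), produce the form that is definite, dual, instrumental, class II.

umutbakoho

Attach noun class class II ba- → bakoho.
Attach number dual t- → tbakoho.
Attach case instrumental mu- (before consonant 't') → mutbakoho.
Attach definiteness definite u- → umutbakoho.
Vowel harmony: no change.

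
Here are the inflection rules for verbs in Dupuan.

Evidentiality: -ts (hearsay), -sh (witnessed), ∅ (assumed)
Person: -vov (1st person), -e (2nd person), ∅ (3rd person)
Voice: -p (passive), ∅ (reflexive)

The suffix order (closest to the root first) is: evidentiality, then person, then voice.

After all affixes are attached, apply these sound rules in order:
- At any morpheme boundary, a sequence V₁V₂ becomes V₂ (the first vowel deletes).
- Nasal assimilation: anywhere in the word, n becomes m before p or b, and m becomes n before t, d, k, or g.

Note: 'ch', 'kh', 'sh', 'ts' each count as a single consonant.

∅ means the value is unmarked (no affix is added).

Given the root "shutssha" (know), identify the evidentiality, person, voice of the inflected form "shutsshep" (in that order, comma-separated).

Segment: shutssha-e-p.
evidentiality: ∅ → assumed.
person: -e → 2nd person.
voice: -p → passive.

assumed, 2nd person, passive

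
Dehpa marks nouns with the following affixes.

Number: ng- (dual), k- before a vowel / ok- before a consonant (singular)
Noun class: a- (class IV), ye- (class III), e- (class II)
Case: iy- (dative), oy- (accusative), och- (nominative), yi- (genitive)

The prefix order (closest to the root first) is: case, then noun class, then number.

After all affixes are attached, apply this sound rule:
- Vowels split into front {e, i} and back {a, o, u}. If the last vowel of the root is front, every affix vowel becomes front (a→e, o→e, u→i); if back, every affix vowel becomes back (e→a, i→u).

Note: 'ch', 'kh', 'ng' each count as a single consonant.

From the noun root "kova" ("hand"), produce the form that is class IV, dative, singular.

kauykova

Attach case dative iy- → iykova.
Attach noun class class IV a- → aiykova.
Attach number singular k- (before vowel 'a') → kaiykova.
Apply vowel harmony: kaiykova → kauykova.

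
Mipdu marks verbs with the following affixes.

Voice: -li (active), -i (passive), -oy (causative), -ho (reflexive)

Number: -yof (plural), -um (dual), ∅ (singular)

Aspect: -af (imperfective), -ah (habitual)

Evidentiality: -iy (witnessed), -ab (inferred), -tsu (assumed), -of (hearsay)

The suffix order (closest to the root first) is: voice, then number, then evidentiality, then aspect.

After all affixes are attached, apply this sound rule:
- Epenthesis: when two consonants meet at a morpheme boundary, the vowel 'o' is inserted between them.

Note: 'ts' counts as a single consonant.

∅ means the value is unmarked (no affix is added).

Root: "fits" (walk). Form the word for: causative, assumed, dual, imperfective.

Attach voice causative -oy → fitsoy.
Attach number dual -um → fitsoyum.
Attach evidentiality assumed -tsu → fitsoyumtsu.
Attach aspect imperfective -af → fitsoyumtsuaf.
Apply epenthesis: fitsoyumtsuaf → fitsoyumotsuaf.

fitsoyumotsuaf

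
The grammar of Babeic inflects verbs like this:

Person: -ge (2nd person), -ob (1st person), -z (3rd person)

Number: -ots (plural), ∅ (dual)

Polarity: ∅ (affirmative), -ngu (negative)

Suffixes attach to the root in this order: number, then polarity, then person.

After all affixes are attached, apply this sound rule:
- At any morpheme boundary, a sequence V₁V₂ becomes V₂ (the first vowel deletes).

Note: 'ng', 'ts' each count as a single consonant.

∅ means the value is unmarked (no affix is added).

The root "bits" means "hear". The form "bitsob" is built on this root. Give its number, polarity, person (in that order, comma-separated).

Segment: bits-ob.
number: ∅ → dual.
polarity: ∅ → affirmative.
person: -ob → 1st person.

dual, affirmative, 1st person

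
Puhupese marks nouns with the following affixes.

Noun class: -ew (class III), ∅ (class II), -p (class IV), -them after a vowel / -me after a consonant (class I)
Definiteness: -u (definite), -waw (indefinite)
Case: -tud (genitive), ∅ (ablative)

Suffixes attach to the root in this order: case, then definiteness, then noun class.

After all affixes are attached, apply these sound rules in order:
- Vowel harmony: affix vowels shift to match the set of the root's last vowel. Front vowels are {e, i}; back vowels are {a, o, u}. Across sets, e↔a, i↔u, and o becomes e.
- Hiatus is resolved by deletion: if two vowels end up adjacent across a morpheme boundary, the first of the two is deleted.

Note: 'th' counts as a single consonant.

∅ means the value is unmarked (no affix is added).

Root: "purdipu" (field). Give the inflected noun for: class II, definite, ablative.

purdipu

case = ablative: zero marking, form stays purdipu.
Attach definiteness definite -u → purdipuu.
noun class = class II: zero marking, form stays purdipuu.
Vowel harmony: no change.
Apply vowel deletion: purdipuu → purdipu.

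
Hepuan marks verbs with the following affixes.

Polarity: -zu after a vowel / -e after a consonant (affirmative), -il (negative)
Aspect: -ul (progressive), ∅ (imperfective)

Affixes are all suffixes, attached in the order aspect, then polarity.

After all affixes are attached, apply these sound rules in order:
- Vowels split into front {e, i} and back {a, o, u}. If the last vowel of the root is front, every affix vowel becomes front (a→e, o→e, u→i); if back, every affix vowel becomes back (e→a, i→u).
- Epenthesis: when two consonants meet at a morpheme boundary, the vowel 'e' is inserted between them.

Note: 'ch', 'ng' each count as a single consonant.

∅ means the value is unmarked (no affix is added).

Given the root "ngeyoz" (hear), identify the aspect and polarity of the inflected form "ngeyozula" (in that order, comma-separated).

Segment: ngeyoz-ul-e.
aspect: -ul → progressive.
polarity: -zu/e → affirmative.

progressive, affirmative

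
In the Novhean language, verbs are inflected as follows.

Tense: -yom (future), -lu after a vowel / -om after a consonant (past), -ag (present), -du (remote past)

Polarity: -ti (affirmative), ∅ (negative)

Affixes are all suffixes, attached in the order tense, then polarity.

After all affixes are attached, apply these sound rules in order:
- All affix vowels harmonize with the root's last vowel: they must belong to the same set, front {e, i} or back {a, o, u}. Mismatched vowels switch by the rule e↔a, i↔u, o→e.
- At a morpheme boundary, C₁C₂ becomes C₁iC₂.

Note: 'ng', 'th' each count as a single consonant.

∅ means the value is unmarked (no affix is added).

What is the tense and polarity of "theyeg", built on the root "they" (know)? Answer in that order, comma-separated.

present, negative

Segment: they-ag.
tense: -ag → present.
polarity: ∅ → negative.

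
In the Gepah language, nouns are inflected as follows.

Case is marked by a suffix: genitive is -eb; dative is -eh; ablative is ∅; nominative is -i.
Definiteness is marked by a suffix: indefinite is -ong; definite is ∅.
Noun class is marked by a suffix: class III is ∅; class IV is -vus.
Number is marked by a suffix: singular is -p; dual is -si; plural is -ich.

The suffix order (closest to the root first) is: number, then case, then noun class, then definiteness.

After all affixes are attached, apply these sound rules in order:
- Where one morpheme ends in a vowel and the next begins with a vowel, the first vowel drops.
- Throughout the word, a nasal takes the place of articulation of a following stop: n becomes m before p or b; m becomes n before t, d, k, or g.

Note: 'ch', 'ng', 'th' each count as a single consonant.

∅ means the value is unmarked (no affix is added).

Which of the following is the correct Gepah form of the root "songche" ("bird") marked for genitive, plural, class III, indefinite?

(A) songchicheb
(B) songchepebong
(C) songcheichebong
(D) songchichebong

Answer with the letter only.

D

Attach number plural -ich → songcheich.
Attach case genitive -eb → songcheicheb.
noun class = class III: zero marking, form stays songcheicheb.
Attach definiteness indefinite -ong → songcheichebong.
Apply vowel deletion: songcheichebong → songchichebong.
Nasal assimilation: no change.
So the correct form is songchichebong, option (D).
(A) songchicheb is wrong: it uses definite instead of indefinite for definiteness.
(B) songchepebong is wrong: it uses singular instead of plural for number.
(C) songcheichebong is wrong: it fails to apply the sound rule(s).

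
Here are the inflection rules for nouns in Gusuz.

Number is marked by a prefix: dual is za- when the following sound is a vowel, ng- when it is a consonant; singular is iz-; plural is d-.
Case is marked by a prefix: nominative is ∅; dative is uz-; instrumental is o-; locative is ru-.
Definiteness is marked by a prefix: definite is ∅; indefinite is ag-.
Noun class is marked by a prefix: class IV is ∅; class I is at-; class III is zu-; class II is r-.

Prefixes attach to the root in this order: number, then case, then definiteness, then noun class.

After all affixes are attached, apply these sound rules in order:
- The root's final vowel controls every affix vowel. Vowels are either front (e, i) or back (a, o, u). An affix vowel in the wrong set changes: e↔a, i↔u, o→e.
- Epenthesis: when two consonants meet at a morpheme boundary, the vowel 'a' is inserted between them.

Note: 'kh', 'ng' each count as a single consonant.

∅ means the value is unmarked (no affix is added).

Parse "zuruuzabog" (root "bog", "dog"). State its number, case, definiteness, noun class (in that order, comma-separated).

singular, locative, definite, class III

Segment: zu-ru-iz-bog.
number: iz- → singular.
case: ru- → locative.
definiteness: ∅ → definite.
noun class: zu- → class III.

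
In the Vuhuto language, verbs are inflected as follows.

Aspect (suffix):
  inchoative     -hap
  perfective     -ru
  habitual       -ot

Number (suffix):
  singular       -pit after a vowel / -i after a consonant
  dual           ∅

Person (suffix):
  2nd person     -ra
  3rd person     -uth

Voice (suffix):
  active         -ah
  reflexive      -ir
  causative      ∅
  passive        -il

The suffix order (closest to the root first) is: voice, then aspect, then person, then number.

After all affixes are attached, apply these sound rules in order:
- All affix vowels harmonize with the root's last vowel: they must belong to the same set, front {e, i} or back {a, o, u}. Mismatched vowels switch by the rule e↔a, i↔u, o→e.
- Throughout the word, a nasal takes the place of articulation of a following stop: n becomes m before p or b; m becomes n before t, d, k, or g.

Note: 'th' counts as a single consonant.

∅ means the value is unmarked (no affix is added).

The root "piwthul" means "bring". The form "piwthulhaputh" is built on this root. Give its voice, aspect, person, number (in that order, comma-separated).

Segment: piwthul-hap-uth.
voice: ∅ → causative.
aspect: -hap → inchoative.
person: -uth → 3rd person.
number: ∅ → dual.

causative, inchoative, 3rd person, dual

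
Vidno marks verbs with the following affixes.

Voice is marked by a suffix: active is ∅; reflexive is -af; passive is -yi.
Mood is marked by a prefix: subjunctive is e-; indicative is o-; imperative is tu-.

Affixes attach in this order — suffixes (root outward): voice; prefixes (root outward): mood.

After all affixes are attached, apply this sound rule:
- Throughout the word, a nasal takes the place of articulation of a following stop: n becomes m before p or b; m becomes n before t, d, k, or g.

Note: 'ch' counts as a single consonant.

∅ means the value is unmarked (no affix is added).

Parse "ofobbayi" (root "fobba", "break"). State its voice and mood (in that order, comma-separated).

Segment: o-fobba-yi.
voice: -yi → passive.
mood: o- → indicative.

passive, indicative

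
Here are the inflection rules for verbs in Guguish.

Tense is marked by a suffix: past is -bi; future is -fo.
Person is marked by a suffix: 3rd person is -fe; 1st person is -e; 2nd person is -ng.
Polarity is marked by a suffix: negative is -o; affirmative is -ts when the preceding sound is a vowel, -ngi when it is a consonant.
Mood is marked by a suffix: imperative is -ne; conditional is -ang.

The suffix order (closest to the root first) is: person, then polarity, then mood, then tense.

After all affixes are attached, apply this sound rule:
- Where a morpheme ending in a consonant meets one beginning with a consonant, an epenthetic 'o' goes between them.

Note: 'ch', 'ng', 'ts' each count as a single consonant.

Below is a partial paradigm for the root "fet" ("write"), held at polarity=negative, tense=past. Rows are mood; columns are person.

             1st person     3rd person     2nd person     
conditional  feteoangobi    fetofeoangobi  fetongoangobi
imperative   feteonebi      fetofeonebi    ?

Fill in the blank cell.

fetongonebi

Attach person 2nd person -ng → fetng.
Attach polarity negative -o → fetngo.
Attach mood imperative -ne → fetngone.
Attach tense past -bi → fetngonebi.
Apply epenthesis: fetngonebi → fetongonebi.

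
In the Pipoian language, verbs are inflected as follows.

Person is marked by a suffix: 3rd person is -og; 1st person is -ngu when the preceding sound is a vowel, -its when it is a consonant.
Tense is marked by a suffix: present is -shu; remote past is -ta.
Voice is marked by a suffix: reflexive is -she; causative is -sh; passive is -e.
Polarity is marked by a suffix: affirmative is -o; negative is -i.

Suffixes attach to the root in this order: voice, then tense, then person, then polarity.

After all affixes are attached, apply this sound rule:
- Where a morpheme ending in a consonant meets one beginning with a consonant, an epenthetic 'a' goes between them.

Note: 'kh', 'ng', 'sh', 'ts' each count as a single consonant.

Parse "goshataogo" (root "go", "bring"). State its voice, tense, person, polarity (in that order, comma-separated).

Segment: go-sh-ta-og-o.
voice: -sh → causative.
tense: -ta → remote past.
person: -og → 3rd person.
polarity: -o → affirmative.

causative, remote past, 3rd person, affirmative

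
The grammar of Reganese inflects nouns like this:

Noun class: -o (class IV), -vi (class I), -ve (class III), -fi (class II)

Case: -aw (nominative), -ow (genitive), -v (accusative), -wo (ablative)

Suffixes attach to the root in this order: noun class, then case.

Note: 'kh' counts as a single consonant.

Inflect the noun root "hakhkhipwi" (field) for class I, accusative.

Attach noun class class I -vi → hakhkhipwivi.
Attach case accusative -v → hakhkhipwiviv.

hakhkhipwiviv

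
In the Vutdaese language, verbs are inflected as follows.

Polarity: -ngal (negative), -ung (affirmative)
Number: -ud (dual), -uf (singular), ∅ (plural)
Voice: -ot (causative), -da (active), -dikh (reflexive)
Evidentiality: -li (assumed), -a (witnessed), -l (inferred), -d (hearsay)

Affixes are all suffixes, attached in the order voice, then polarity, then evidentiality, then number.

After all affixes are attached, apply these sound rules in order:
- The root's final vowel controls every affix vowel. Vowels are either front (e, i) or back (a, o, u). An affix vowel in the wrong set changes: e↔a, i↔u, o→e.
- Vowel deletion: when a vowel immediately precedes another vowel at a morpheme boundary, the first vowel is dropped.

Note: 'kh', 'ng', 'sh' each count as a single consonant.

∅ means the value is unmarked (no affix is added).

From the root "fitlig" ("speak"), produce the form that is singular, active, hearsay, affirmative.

Attach voice active -da → fitligda.
Attach polarity affirmative -ung → fitligdaung.
Attach evidentiality hearsay -d → fitligdaungd.
Attach number singular -uf → fitligdaungduf.
Apply vowel harmony: fitligdaungduf → fitligdeingdif.
Apply vowel deletion: fitligdeingdif → fitligdingdif.

fitligdingdif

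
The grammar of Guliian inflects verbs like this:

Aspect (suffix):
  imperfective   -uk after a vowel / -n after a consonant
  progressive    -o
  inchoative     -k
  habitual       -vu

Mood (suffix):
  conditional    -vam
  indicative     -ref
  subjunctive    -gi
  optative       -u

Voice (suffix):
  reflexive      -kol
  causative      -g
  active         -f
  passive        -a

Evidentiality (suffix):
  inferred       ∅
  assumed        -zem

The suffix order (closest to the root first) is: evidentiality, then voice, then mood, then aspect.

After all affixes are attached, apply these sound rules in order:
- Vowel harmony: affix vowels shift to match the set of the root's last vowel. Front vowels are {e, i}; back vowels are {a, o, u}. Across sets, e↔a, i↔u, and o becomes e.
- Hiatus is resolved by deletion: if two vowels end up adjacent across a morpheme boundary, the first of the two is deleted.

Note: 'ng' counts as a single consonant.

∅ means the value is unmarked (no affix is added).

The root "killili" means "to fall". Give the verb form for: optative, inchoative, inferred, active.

evidentiality = inferred: zero marking, form stays killili.
Attach voice active -f → killilif.
Attach mood optative -u → killilifu.
Attach aspect inchoative -k → killilifuk.
Apply vowel harmony: killilifuk → killilifik.
Vowel deletion: no change.

killilifik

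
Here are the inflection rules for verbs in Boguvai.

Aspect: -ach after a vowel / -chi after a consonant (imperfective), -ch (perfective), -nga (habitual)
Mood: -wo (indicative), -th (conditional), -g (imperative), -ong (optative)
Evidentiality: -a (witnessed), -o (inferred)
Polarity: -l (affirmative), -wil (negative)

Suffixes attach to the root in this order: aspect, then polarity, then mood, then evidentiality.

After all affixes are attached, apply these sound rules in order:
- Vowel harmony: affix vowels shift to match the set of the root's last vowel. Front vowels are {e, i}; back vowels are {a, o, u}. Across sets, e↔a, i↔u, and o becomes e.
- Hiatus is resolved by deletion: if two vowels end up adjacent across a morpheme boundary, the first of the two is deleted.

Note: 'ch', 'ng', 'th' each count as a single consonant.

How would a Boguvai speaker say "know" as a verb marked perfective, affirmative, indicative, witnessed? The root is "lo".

lochlwa

Attach aspect perfective -ch → loch.
Attach polarity affirmative -l → lochl.
Attach mood indicative -wo → lochlwo.
Attach evidentiality witnessed -a → lochlwoa.
Vowel harmony: no change.
Apply vowel deletion: lochlwoa → lochlwa.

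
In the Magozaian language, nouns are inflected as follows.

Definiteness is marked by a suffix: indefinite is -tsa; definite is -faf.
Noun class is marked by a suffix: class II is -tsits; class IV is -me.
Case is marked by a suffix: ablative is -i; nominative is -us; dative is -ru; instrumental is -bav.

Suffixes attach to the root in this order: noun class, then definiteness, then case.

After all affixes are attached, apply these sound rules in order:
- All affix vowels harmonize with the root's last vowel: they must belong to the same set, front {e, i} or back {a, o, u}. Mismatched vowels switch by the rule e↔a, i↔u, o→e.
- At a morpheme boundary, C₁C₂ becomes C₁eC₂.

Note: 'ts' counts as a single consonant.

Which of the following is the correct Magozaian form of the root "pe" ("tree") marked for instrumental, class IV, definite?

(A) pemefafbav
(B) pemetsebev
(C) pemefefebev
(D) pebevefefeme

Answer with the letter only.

Attach noun class class IV -me → peme.
Attach definiteness definite -faf → pemefaf.
Attach case instrumental -bav → pemefafbav.
Apply vowel harmony: pemefafbav → pemefefbev.
Apply epenthesis: pemefefbev → pemefefebev.
So the correct form is pemefefebev, option (C).
(D) pebevefefeme is wrong: it has the affixes in the wrong order.
(A) pemefafbav is wrong: it fails to apply the sound rule(s).
(B) pemetsebev is wrong: it uses indefinite instead of definite for definiteness.

C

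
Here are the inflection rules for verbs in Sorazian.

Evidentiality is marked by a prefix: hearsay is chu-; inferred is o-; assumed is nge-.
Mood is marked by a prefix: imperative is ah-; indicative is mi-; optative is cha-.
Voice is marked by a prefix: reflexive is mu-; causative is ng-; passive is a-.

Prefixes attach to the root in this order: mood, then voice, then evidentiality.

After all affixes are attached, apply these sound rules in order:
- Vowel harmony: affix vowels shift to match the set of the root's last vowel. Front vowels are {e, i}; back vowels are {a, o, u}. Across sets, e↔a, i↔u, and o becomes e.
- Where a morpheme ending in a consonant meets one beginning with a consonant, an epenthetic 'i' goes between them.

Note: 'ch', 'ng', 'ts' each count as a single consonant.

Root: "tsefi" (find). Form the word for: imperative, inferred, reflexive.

emiehitsefi

Attach mood imperative ah- → ahtsefi.
Attach voice reflexive mu- → muahtsefi.
Attach evidentiality inferred o- → omuahtsefi.
Apply vowel harmony: omuahtsefi → emiehtsefi.
Apply epenthesis: emiehtsefi → emiehitsefi.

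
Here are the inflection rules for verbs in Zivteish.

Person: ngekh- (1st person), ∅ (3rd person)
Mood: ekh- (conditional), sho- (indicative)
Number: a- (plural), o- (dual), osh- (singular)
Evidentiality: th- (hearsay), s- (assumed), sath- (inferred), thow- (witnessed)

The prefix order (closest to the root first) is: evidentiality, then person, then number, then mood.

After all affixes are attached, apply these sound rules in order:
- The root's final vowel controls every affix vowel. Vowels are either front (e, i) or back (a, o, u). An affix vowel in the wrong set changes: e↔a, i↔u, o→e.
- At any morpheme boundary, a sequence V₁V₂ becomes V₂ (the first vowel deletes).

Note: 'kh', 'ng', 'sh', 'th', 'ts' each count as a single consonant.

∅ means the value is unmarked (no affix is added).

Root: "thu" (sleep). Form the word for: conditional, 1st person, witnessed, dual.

Attach evidentiality witnessed thow- → thowthu.
Attach person 1st person ngekh- → ngekhthowthu.
Attach number dual o- → ongekhthowthu.
Attach mood conditional ekh- → ekhongekhthowthu.
Apply vowel harmony: ekhongekhthowthu → akhongakhthowthu.
Vowel deletion: no change.

akhongakhthowthu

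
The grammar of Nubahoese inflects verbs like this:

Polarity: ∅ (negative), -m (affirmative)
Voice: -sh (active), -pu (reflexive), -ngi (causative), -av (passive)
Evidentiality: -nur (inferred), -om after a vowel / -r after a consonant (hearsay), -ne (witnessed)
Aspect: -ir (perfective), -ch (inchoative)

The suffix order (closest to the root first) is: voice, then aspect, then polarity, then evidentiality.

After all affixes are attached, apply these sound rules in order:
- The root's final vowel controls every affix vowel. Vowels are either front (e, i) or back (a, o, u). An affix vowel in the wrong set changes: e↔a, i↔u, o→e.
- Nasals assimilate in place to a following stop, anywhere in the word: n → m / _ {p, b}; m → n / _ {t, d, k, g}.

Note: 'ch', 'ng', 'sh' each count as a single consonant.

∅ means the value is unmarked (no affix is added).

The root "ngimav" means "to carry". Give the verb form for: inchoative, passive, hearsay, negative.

Attach voice passive -av → ngimavav.
Attach aspect inchoative -ch → ngimavavch.
polarity = negative: zero marking, form stays ngimavavch.
Attach evidentiality hearsay -r (after consonant 'ch') → ngimavavchr.
Vowel harmony: no change.
Nasal assimilation: no change.

ngimavavchr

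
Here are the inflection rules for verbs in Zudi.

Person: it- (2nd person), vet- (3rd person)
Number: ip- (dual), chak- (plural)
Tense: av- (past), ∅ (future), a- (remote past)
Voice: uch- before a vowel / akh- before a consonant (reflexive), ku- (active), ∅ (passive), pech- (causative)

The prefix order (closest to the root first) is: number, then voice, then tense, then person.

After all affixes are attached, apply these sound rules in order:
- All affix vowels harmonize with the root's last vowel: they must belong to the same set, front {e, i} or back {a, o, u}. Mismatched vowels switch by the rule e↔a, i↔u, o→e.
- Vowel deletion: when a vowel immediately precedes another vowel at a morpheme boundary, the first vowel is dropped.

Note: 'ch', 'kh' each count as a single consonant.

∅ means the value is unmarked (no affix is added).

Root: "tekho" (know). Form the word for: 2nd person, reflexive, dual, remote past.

Attach number dual ip- → iptekho.
Attach voice reflexive uch- (before vowel 'i') → uchiptekho.
Attach tense remote past a- → auchiptekho.
Attach person 2nd person it- → itauchiptekho.
Apply vowel harmony: itauchiptekho → utauchuptekho.
Apply vowel deletion: utauchuptekho → utuchuptekho.

utuchuptekho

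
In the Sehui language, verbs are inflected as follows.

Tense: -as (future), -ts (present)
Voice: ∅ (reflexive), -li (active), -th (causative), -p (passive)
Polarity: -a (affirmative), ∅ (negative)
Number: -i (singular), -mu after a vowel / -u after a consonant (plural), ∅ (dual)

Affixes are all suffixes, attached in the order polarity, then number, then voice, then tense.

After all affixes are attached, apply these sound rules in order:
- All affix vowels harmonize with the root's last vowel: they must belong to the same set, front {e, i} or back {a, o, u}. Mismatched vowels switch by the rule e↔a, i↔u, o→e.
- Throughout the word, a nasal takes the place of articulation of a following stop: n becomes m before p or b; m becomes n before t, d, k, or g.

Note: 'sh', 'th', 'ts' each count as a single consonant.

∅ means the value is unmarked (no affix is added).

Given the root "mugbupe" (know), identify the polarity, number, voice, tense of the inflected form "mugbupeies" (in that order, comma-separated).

Segment: mugbupe-i-as.
polarity: ∅ → negative.
number: -i → singular.
voice: ∅ → reflexive.
tense: -as → future.

negative, singular, reflexive, future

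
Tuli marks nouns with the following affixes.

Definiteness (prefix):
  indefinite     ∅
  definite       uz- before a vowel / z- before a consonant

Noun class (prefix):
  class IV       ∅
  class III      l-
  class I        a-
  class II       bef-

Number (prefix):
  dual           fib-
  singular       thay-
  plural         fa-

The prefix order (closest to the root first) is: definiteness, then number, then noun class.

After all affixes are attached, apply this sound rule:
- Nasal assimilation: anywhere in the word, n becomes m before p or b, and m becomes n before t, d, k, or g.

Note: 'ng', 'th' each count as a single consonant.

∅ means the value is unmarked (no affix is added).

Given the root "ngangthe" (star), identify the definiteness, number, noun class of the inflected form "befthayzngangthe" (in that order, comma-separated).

Segment: bef-thay-z-ngangthe.
definiteness: uz/z- → definite.
number: thay- → singular.
noun class: bef- → class II.

definite, singular, class II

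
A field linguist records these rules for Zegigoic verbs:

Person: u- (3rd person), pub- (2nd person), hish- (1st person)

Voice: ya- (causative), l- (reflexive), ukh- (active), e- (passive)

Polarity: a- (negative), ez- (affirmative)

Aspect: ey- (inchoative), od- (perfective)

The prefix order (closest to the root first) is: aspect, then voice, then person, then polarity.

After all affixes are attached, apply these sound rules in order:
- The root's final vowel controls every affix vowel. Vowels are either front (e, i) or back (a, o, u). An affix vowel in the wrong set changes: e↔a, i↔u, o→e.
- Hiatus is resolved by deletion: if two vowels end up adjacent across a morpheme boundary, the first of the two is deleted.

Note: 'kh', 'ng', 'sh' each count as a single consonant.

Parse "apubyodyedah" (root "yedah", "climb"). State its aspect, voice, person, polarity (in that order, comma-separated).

perfective, causative, 2nd person, negative

Segment: a-pub-ya-od-yedah.
aspect: od- → perfective.
voice: ya- → causative.
person: pub- → 2nd person.
polarity: a- → negative.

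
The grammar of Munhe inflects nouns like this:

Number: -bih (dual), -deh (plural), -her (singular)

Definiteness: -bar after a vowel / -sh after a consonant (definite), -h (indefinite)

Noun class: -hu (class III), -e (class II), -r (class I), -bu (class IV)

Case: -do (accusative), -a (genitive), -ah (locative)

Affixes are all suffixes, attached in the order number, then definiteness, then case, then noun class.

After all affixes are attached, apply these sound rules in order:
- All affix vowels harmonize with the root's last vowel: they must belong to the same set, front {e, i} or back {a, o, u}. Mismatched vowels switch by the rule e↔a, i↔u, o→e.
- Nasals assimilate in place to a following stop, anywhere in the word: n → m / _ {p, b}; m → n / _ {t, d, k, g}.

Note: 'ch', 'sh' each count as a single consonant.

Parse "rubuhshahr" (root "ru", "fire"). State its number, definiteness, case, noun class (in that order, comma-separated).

dual, definite, locative, class I

Segment: ru-bih-sh-ah-r.
number: -bih → dual.
definiteness: -bar/sh → definite.
case: -ah → locative.
noun class: -r → class I.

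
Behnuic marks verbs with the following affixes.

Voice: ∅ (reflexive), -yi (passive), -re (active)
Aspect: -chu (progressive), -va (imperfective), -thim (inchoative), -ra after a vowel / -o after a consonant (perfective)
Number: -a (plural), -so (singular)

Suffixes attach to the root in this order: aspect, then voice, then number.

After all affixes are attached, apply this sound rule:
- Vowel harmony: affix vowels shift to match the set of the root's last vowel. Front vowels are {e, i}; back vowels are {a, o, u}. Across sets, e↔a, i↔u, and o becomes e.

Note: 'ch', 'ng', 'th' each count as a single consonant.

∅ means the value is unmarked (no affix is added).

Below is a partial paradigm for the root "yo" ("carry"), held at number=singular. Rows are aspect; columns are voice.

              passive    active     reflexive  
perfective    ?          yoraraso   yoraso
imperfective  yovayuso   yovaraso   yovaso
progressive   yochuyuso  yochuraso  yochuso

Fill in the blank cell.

yorayuso

Attach aspect perfective -ra (after vowel 'o') → yora.
Attach voice passive -yi → yorayi.
Attach number singular -so → yorayiso.
Apply vowel harmony: yorayiso → yorayuso.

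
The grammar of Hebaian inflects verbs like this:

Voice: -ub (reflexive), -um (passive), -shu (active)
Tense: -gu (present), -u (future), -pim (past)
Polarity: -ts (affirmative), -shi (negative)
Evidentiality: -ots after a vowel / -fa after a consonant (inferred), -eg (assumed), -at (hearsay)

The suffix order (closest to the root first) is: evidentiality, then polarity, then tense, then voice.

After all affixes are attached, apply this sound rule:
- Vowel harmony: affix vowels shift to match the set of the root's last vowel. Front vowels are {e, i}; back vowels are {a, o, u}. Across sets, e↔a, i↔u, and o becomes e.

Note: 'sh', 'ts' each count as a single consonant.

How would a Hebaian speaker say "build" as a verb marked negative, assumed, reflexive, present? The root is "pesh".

Attach evidentiality assumed -eg → pesheg.
Attach polarity negative -shi → peshegshi.
Attach tense present -gu → peshegshigu.
Attach voice reflexive -ub → peshegshiguub.
Apply vowel harmony: peshegshiguub → peshegshigiib.

peshegshigiib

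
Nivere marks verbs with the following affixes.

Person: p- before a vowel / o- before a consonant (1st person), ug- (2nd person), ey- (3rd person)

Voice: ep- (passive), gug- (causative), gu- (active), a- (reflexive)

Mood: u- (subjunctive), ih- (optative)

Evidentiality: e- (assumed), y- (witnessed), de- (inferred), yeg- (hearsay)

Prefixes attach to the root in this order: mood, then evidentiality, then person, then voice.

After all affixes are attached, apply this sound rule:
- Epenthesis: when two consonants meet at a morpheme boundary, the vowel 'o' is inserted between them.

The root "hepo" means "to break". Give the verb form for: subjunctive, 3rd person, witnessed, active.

gueyoyuhepo

Attach mood subjunctive u- → uhepo.
Attach evidentiality witnessed y- → yuhepo.
Attach person 3rd person ey- → eyyuhepo.
Attach voice active gu- → gueyyuhepo.
Apply epenthesis: gueyyuhepo → gueyoyuhepo.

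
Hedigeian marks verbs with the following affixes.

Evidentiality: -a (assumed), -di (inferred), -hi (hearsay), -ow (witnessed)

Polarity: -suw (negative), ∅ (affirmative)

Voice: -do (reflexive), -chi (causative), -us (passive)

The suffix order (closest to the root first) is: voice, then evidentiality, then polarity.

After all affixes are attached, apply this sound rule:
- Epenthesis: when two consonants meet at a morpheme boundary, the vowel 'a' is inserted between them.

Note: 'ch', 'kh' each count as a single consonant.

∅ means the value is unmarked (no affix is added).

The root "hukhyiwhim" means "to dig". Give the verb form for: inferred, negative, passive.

Attach voice passive -us → hukhyiwhimus.
Attach evidentiality inferred -di → hukhyiwhimusdi.
Attach polarity negative -suw → hukhyiwhimusdisuw.
Apply epenthesis: hukhyiwhimusdisuw → hukhyiwhimusadisuw.

hukhyiwhimusadisuw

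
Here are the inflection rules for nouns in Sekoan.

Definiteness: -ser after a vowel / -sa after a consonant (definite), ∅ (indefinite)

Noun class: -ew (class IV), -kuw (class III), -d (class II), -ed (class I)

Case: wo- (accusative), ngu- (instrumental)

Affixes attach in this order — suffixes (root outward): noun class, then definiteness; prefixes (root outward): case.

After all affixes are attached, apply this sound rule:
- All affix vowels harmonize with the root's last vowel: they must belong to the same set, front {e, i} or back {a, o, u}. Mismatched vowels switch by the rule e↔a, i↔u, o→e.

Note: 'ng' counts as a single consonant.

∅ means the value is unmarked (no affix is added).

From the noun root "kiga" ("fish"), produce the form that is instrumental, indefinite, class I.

ngukigaad

Attach case instrumental ngu- → ngukiga.
Attach noun class class I -ed → ngukigaed.
definiteness = indefinite: zero marking, form stays ngukigaed.
Apply vowel harmony: ngukigaed → ngukigaad.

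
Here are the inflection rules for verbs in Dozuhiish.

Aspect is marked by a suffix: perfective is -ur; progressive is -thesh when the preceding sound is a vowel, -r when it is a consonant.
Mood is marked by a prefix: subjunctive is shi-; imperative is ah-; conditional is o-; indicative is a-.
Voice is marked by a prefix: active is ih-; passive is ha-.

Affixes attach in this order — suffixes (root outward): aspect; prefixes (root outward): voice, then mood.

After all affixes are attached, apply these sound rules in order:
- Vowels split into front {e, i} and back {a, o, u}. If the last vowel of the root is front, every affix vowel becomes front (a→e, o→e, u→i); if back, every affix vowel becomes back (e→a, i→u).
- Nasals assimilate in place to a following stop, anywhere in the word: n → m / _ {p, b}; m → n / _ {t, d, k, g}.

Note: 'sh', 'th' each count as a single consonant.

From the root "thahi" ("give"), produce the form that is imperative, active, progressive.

Attach voice active ih- → ihthahi.
Attach mood imperative ah- → ahihthahi.
Attach aspect progressive -thesh (after vowel 'i') → ahihthahithesh.
Apply vowel harmony: ahihthahithesh → ehihthahithesh.
Nasal assimilation: no change.

ehihthahithesh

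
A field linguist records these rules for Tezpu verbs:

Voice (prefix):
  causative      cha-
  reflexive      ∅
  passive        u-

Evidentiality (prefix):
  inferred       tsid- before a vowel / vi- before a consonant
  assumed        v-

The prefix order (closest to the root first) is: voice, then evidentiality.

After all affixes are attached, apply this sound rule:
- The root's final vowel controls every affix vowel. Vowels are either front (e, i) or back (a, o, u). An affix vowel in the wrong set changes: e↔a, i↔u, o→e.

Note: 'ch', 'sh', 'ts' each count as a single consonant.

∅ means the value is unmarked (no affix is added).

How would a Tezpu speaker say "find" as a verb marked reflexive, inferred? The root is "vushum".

vuvushum

voice = reflexive: zero marking, form stays vushum.
Attach evidentiality inferred vi- (before consonant 'v') → vivushum.
Apply vowel harmony: vivushum → vuvushum.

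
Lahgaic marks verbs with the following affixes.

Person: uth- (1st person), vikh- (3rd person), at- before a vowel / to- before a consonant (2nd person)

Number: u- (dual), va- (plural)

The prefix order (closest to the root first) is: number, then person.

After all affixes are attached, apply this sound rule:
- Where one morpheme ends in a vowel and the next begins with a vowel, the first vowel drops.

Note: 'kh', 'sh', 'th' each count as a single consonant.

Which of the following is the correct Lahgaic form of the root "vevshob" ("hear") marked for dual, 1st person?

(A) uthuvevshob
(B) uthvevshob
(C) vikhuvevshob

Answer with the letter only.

Attach number dual u- → uvevshob.
Attach person 1st person uth- → uthuvevshob.
Vowel deletion: no change.
So the correct form is uthuvevshob, option (A).
(C) vikhuvevshob is wrong: it uses 3rd person instead of 1st person for person.
(B) uthvevshob is wrong: it has the affixes in the wrong order.

A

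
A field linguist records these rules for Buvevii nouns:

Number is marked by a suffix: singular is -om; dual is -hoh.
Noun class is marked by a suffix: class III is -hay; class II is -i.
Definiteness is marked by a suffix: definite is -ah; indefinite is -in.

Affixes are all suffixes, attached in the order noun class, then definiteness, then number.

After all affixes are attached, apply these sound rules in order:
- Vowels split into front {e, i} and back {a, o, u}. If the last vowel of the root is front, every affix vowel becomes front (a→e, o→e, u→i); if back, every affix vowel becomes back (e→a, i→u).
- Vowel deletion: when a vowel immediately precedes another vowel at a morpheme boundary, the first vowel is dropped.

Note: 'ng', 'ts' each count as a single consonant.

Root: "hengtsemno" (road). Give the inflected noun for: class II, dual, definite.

hengtsemnahhoh

Attach noun class class II -i → hengtsemnoi.
Attach definiteness definite -ah → hengtsemnoiah.
Attach number dual -hoh → hengtsemnoiahhoh.
Apply vowel harmony: hengtsemnoiahhoh → hengtsemnouahhoh.
Apply vowel deletion: hengtsemnouahhoh → hengtsemnahhoh.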